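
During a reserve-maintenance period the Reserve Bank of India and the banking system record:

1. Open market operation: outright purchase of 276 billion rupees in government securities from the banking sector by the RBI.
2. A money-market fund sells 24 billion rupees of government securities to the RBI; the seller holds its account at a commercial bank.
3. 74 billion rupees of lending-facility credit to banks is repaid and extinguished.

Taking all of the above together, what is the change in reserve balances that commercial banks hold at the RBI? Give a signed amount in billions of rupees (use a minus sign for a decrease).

+226 billion

OMO purchase (from banks) 276 billion rupees: the RBI pays by crediting reserve accounts → +276B.
Asset purchase (from non-banks) 24 billion rupees: the RBI pays by crediting reserve accounts → +24B.
Discount-window repayment 74 billion rupees: repayment is debited from reserves → −74B.
Net: 276 + 24 − 74 = +226 billion.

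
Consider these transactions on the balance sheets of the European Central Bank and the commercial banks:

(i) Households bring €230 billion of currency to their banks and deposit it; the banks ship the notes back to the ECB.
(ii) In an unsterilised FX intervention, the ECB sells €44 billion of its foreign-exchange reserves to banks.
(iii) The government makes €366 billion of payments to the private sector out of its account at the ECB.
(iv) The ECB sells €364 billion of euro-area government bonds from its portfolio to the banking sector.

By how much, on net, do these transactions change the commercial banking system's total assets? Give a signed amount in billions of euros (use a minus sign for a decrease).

+€596 billion

Currency deposit €230 billion: bank balance sheets expand → +€230B.
FX sale €44 billion: just an asset swap on bank balance sheets → 0.
Government spending €366 billion: bank balance sheets expand → +€366B.
OMO sale (to banks) €364 billion: just an asset swap on bank balance sheets → 0.
Net: 230 + 0 + 366 + 0 = +€596 billion.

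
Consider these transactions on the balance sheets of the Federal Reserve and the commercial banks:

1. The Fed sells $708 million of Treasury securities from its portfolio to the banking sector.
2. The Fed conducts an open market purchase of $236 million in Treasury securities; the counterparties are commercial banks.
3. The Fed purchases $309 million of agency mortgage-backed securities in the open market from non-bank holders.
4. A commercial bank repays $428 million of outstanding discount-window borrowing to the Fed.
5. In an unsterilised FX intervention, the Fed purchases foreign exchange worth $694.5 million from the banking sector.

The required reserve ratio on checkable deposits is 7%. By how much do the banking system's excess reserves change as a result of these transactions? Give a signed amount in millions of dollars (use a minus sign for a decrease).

+$81.87 million

OMO sale (to banks) $708 million: reserves −$708M, deposits 0.
OMO purchase (from banks) $236 million: reserves +$236M, deposits 0.
Asset purchase (from non-banks) $309 million: reserves +$309M, deposits +$309M.
Discount-window repayment $428 million: reserves −$428M, deposits 0.
FX purchase $694.5 million: reserves +$694.5M, deposits 0.
Totals: Δreserves = +$103.5M, Δdeposits = +$309M.
Δrequired reserves = 7% × +$309M = +$21.63M.
Δexcess reserves = Δreserves − Δrequired = +$103.5M − (+$21.63M) = +$81.87 million.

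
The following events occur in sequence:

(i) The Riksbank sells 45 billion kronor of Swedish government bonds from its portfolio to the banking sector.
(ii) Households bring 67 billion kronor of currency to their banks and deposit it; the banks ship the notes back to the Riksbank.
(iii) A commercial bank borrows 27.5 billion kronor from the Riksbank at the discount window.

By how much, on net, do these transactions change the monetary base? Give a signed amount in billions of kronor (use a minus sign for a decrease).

OMO sale (to banks) 45 billion kronor: Riksbank balance sheet contracts → −45B.
Currency deposit 67 billion kronor: just a shift between currency and reserves — both are base money → 0.
Discount-window loan 27.5 billion kronor: Riksbank balance sheet expands → +27.5B.
Net: −45 + 0 + 27.5 = -17.5 billion.

-17.5 billion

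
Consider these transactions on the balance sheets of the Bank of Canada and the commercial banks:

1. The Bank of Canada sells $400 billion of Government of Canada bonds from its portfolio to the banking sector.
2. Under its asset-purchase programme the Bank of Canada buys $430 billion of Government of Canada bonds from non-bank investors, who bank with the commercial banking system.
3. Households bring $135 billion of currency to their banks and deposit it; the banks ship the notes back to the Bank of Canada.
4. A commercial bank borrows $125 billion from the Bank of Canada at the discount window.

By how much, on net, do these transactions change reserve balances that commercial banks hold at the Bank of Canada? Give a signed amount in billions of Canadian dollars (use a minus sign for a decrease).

+$290 billion

Bank of Canada balance sheet:
  Assets:      Securities +$30B, Loans to banks +$125B
  Liabilities: Bank reserves +$290B, Currency in circulation −$135B
Commercial banking system:
  Assets:      Reserves at CB +$290B, Securities +$400B
  Liabilities: Checkable deposits +$565B, Borrowings from CB +$125B
So the change in reserve balances that commercial banks hold at the Bank of Canada is +$290 billion.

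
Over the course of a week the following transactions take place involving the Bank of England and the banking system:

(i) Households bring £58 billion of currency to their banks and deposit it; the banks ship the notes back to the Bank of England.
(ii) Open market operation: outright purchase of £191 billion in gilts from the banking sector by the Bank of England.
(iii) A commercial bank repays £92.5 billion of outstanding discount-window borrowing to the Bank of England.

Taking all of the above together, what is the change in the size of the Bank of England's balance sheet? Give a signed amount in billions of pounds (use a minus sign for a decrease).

Currency deposit £58 billion: only the composition of liabilities changes → 0.
OMO purchase (from banks) £191 billion: a Bank of England asset is acquired → +£191B.
Discount-window repayment £92.5 billion: a Bank of England asset is shed → −£92.5B.
Net: 0 + 191 − 92.5 = +£98.5 billion.

+£98.5 billion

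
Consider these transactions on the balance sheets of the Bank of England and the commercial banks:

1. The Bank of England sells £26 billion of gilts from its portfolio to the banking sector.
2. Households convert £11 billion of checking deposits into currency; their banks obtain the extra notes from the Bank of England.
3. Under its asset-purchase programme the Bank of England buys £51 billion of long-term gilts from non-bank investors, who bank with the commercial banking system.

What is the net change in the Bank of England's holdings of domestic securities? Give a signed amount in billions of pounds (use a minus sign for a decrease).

+£25 billion

OMO sale (to banks) £26 billion: securities removed from the Bank of England's portfolio → −£26B.
Currency withdrawal £11 billion: the Bank of England's securities portfolio is untouched → 0.
Asset purchase (from non-banks) £51 billion: securities added to the Bank of England's portfolio → +£51B.
Net: −26 + 0 + 51 = +£25 billion.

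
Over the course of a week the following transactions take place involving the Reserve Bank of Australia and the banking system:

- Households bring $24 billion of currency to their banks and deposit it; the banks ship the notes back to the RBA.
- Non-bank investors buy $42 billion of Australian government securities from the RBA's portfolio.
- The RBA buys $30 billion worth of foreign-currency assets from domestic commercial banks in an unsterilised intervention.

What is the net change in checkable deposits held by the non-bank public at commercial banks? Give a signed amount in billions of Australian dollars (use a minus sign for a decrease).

-$18 billion

Currency deposit $24 billion: non-bank counterparties' bank balances rise → +$24B.
Asset sale (to non-banks) $42 billion: non-bank counterparties' bank balances fall → −$42B.
FX purchase $30 billion: the counterparty is a bank, so public deposits are unchanged → 0.
Net: 24 − 42 + 0 = -$18 billion.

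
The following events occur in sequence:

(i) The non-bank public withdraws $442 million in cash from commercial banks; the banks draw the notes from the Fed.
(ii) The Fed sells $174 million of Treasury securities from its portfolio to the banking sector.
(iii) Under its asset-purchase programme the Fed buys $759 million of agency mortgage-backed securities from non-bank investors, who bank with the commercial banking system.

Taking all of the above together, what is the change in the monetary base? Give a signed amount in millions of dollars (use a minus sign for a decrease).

Currency withdrawal $442 million: just a shift between currency and reserves — both are base money → 0.
OMO sale (to banks) $174 million: Fed balance sheet contracts → −$174M.
Asset purchase (from non-banks) $759 million: Fed balance sheet expands → +$759M.
Net: 0 − 174 + 759 = +$585 million.

+$585 million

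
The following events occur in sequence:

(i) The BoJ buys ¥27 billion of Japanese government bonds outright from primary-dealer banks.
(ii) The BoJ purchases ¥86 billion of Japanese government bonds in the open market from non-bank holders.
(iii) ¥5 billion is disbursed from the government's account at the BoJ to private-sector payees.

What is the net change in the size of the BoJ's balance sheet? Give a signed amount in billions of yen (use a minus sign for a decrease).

+¥113 billion

OMO purchase (from banks) ¥27 billion: a BoJ asset is acquired → +¥27B.
Asset purchase (from non-banks) ¥86 billion: a BoJ asset is acquired → +¥86B.
Government spending ¥5 billion: only the composition of liabilities changes → 0.
Net: 27 + 86 + 0 = +¥113 billion.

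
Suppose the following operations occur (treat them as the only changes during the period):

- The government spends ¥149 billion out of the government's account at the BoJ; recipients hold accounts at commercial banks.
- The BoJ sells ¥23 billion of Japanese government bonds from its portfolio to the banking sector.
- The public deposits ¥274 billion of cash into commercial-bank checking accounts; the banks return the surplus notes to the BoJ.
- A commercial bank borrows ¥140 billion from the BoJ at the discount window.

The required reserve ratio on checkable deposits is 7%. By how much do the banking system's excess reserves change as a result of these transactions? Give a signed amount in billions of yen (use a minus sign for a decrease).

+¥510.39 billion

Government spending ¥149 billion: reserves +¥149B, deposits +¥149B.
OMO sale (to banks) ¥23 billion: reserves −¥23B, deposits 0.
Currency deposit ¥274 billion: reserves +¥274B, deposits +¥274B.
Discount-window loan ¥140 billion: reserves +¥140B, deposits 0.
Totals: Δreserves = +¥540B, Δdeposits = +¥423B.
Δrequired reserves = 7% × +¥423B = +¥29.61B.
Δexcess reserves = Δreserves − Δrequired = +¥540B − (+¥29.61B) = +¥510.39 billion.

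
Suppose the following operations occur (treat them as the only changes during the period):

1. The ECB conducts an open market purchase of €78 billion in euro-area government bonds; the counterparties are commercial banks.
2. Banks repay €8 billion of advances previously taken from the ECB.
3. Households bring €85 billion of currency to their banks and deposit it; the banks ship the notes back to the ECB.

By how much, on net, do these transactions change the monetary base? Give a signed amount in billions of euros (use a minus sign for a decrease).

+€70 billion

ECB balance sheet:
  Assets:      Securities +€78B, Loans to banks −€8B
  Liabilities: Bank reserves +€155B, Currency in circulation −€85B
Commercial banking system:
  Assets:      Reserves at CB +€155B, Securities −€78B
  Liabilities: Checkable deposits +€85B, Borrowings from CB −€8B
Monetary base = currency + reserves: −€85B + (+€155B) = +€70 billion.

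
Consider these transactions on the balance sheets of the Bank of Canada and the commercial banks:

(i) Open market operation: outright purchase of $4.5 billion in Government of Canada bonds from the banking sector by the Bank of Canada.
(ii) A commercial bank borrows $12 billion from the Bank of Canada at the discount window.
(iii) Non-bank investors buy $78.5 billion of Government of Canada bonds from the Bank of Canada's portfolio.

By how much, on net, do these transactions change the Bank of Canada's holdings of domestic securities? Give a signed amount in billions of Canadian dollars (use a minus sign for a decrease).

-$74 billion

OMO purchase (from banks) $4.5 billion: securities added to the Bank of Canada's portfolio → +$4.5B.
Discount-window loan $12 billion: the Bank of Canada's securities portfolio is untouched → 0.
Asset sale (to non-banks) $78.5 billion: securities removed from the Bank of Canada's portfolio → −$78.5B.
Net: 4.5 + 0 − 78.5 = -$74 billion.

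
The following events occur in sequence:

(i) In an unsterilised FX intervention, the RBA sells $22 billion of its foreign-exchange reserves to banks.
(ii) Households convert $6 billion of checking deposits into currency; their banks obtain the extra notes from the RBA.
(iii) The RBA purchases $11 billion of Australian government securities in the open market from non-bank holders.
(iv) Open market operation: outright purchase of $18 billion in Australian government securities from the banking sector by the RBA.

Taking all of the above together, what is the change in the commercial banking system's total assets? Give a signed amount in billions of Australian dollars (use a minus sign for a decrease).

FX sale $22 billion: just an asset swap on bank balance sheets → 0.
Currency withdrawal $6 billion: bank balance sheets shrink → −$6B.
Asset purchase (from non-banks) $11 billion: bank balance sheets expand → +$11B.
OMO purchase (from banks) $18 billion: just an asset swap on bank balance sheets → 0.
Net: 0 − 6 + 11 + 0 = +$5 billion.

+$5 billion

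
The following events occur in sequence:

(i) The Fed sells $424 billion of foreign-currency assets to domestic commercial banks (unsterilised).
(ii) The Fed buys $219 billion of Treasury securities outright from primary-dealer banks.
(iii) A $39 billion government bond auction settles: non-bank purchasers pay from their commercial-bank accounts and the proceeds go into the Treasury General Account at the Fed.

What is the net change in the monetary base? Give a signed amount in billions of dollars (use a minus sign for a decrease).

-$244 billion

FX sale $424 billion: Fed balance sheet contracts → −$424B.
OMO purchase (from banks) $219 billion: Fed balance sheet expands → +$219B.
Government account inflow $39 billion: reserves shift to a non-base liability → −$39B.
Net: −424 + 219 − 39 = -$244 billion.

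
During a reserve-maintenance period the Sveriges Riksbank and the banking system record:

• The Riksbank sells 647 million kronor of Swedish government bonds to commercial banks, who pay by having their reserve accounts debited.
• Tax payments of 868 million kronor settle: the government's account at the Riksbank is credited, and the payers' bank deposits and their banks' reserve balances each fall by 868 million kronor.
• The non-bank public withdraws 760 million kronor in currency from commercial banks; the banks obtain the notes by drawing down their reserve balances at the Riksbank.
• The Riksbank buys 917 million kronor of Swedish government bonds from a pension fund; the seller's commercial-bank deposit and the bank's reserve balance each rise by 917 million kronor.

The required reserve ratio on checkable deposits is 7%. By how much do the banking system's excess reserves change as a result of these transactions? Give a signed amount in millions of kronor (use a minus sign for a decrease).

OMO sale (to banks) 647 million kronor: reserves −647M, deposits 0.
Government account inflow 868 million kronor: reserves −868M, deposits −868M.
Currency withdrawal 760 million kronor: reserves −760M, deposits −760M.
Asset purchase (from non-banks) 917 million kronor: reserves +917M, deposits +917M.
Totals: Δreserves = −1358M, Δdeposits = −711M.
Δrequired reserves = 7% × −711M = −49.77M.
Δexcess reserves = Δreserves − Δrequired = −1358M − (−49.77M) = -1308.23 million.

-1308.23 million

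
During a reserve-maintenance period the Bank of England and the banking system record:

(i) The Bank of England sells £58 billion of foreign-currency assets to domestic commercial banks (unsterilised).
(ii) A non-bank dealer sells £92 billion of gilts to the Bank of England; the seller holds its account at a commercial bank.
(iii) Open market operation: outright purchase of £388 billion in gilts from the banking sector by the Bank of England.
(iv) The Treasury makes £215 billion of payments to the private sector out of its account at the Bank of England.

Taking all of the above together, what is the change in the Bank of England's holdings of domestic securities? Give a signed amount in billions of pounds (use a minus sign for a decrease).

+£480 billion

FX sale £58 billion: the Bank of England's securities portfolio is untouched → 0.
Asset purchase (from non-banks) £92 billion: securities added to the Bank of England's portfolio → +£92B.
OMO purchase (from banks) £388 billion: securities added to the Bank of England's portfolio → +£388B.
Government spending £215 billion: the Bank of England's securities portfolio is untouched → 0.
Net: 0 + 92 + 388 + 0 = +£480 billion.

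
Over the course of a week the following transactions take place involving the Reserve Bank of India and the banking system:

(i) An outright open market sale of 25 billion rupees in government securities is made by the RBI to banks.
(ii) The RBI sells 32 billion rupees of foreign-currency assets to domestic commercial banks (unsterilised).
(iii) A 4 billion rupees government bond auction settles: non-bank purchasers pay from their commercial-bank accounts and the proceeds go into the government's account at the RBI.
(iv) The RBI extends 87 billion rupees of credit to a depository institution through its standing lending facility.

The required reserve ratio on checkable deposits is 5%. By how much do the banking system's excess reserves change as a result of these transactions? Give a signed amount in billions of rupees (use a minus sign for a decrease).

OMO sale (to banks) 25 billion rupees: reserves −25B, deposits 0.
FX sale 32 billion rupees: reserves −32B, deposits 0.
Government account inflow 4 billion rupees: reserves −4B, deposits −4B.
Discount-window loan 87 billion rupees: reserves +87B, deposits 0.
Totals: Δreserves = +26B, Δdeposits = −4B.
Δrequired reserves = 5% × −4B = −0.2B.
Δexcess reserves = Δreserves − Δrequired = +26B − (−0.2B) = +26.2 billion.

+26.2 billion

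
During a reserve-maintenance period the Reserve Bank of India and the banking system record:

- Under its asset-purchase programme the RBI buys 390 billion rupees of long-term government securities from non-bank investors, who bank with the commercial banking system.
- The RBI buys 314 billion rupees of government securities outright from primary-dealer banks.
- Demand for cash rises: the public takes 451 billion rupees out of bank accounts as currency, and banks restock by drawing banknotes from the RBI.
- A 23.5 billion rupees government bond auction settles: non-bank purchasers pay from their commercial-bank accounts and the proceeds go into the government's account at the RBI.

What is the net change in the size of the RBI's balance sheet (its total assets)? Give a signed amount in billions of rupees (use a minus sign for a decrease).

+704 billion

Asset purchase (from non-banks) 390 billion rupees: an RBI asset is acquired → +390B.
OMO purchase (from banks) 314 billion rupees: an RBI asset is acquired → +314B.
Currency withdrawal 451 billion rupees: only the composition of liabilities changes → 0.
Government account inflow 23.5 billion rupees: only the composition of liabilities changes → 0.
Net: 390 + 314 + 0 + 0 = +704 billion.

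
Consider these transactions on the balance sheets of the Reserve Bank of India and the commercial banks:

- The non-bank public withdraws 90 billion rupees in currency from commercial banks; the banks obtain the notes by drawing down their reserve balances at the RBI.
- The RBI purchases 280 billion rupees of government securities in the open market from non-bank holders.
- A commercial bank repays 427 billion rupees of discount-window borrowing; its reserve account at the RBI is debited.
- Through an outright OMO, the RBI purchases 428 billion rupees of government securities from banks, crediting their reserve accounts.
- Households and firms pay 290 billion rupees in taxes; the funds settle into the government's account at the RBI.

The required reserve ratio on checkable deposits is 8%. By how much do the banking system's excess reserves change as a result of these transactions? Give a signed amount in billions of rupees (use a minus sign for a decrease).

-91 billion

Currency withdrawal 90 billion rupees: reserves −90B, deposits −90B.
Asset purchase (from non-banks) 280 billion rupees: reserves +280B, deposits +280B.
Discount-window repayment 427 billion rupees: reserves −427B, deposits 0.
OMO purchase (from banks) 428 billion rupees: reserves +428B, deposits 0.
Government account inflow 290 billion rupees: reserves −290B, deposits −290B.
Totals: Δreserves = −99B, Δdeposits = −100B.
Δrequired reserves = 8% × −100B = −8B.
Δexcess reserves = Δreserves − Δrequired = −99B − (−8B) = -91 billion.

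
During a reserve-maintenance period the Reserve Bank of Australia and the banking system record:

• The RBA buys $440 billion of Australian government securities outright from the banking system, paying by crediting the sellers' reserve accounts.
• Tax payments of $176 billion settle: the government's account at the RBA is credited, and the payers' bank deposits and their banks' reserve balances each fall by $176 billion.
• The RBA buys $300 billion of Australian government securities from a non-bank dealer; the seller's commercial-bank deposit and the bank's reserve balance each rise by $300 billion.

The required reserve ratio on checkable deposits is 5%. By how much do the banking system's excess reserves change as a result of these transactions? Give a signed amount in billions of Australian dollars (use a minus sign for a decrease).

OMO purchase (from banks) $440 billion: reserves +$440B, deposits 0.
Government account inflow $176 billion: reserves −$176B, deposits −$176B.
Asset purchase (from non-banks) $300 billion: reserves +$300B, deposits +$300B.
Totals: Δreserves = +$564B, Δdeposits = +$124B.
Δrequired reserves = 5% × +$124B = +$6.2B.
Δexcess reserves = Δreserves − Δrequired = +$564B − (+$6.2B) = +$557.8 billion.

+$557.8 billion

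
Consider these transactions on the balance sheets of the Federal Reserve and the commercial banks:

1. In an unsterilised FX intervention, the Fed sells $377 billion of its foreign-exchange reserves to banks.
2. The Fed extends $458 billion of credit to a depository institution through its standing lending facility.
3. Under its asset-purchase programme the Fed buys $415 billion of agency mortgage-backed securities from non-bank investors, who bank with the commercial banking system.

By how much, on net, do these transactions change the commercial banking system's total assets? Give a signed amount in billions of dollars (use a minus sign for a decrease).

FX sale $377 billion: just an asset swap on bank balance sheets → 0.
Discount-window loan $458 billion: bank balance sheets expand → +$458B.
Asset purchase (from non-banks) $415 billion: bank balance sheets expand → +$415B.
Net: 0 + 458 + 415 = +$873 billion.

+$873 billion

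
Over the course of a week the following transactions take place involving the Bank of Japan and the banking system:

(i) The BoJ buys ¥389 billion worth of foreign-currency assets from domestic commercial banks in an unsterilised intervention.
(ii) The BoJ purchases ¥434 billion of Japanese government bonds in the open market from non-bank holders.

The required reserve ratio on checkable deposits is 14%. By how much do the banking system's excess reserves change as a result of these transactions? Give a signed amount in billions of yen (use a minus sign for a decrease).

FX purchase ¥389 billion: reserves +¥389B, deposits 0.
Asset purchase (from non-banks) ¥434 billion: reserves +¥434B, deposits +¥434B.
Totals: Δreserves = +¥823B, Δdeposits = +¥434B.
Δrequired reserves = 14% × +¥434B = +¥60.76B.
Δexcess reserves = Δreserves − Δrequired = +¥823B − (+¥60.76B) = +¥762.24 billion.

+¥762.24 billion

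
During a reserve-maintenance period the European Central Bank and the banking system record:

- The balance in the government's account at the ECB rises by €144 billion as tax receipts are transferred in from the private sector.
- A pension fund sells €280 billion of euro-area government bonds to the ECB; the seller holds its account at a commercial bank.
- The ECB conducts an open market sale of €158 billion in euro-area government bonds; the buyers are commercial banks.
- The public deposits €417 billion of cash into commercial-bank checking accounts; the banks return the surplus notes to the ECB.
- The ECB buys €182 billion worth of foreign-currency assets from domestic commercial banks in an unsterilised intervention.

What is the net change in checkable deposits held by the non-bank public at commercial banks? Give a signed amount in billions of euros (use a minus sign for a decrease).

ECB balance sheet:
  Assets:      Securities +€122B, Foreign assets +€182B
  Liabilities: Bank reserves +€577B, Currency in circulation −€417B, Government deposits +€144B
Commercial banking system:
  Assets:      Reserves at CB +€577B, Securities +€158B, Foreign assets −€182B
  Liabilities: Checkable deposits +€553B
So the change in checkable deposits held by the non-bank public at commercial banks is +€553 billion.

+€553 billion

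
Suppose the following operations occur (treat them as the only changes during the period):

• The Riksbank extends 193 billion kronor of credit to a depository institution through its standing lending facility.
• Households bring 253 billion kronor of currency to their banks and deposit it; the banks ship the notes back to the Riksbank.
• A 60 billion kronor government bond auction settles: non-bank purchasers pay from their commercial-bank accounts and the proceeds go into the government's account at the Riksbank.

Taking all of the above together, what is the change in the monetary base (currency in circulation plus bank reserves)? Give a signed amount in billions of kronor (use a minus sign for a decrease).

Discount-window loan 193 billion kronor: Riksbank balance sheet expands → +193B.
Currency deposit 253 billion kronor: just a shift between currency and reserves — both are base money → 0.
Government account inflow 60 billion kronor: reserves shift to a non-base liability → −60B.
Net: 193 + 0 − 60 = +133 billion.

+133 billion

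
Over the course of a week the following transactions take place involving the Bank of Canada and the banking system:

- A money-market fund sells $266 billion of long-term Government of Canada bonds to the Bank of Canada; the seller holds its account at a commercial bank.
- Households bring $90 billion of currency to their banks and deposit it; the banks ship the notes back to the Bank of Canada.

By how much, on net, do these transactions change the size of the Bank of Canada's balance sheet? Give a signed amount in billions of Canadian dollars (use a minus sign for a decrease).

Bank of Canada balance sheet:
  Assets:      Securities +$266B
  Liabilities: Bank reserves +$356B, Currency in circulation −$90B
Change in total Bank of Canada assets = +$266 billion.

+$266 billion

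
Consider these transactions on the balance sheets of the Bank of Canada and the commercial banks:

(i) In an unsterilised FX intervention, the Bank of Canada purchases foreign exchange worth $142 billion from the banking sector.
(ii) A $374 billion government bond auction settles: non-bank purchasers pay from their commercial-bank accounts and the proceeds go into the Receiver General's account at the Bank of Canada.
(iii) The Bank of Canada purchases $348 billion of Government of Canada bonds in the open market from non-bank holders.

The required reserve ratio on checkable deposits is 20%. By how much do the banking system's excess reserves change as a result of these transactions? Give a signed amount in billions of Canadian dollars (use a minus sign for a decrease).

+$121.2 billion

FX purchase $142 billion: reserves +$142B, deposits 0.
Government account inflow $374 billion: reserves −$374B, deposits −$374B.
Asset purchase (from non-banks) $348 billion: reserves +$348B, deposits +$348B.
Totals: Δreserves = +$116B, Δdeposits = −$26B.
Δrequired reserves = 20% × −$26B = −$5.2B.
Δexcess reserves = Δreserves − Δrequired = +$116B − (−$5.2B) = +$121.2 billion.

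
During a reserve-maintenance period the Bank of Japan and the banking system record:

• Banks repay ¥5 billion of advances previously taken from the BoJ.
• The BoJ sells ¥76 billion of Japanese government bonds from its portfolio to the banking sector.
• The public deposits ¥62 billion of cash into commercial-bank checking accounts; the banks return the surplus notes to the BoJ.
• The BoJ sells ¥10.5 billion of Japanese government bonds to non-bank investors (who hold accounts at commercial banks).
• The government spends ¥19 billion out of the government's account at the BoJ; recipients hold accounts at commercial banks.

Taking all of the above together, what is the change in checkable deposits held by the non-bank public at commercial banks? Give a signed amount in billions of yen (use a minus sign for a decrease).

+¥70.5 billion

BoJ balance sheet:
  Assets:      Securities −¥86.5B, Loans to banks −¥5B
  Liabilities: Bank reserves −¥10.5B, Currency in circulation −¥62B, Government deposits −¥19B
Commercial banking system:
  Assets:      Reserves at CB −¥10.5B, Securities +¥76B
  Liabilities: Checkable deposits +¥70.5B, Borrowings from CB −¥5B
So the change in checkable deposits held by the non-bank public at commercial banks is +¥70.5 billion.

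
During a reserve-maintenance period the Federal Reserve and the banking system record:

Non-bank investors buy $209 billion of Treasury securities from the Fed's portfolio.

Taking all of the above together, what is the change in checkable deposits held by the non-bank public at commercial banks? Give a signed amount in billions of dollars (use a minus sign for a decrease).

Asset sale (to non-banks) $209 billion: non-bank counterparties' bank balances fall → −$209B.

-$209 billion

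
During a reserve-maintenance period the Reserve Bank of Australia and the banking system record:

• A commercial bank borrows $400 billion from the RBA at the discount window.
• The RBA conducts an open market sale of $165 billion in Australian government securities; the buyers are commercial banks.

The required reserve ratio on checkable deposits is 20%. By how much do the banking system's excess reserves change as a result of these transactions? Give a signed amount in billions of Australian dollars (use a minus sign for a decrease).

Discount-window loan $400 billion: reserves +$400B, deposits 0.
OMO sale (to banks) $165 billion: reserves −$165B, deposits 0.
Totals: Δreserves = +$235B, Δdeposits = 0.
Δrequired reserves = 20% × 0 = 0.
Δexcess reserves = Δreserves − Δrequired = +$235B − (0) = +$235 billion.

+$235 billion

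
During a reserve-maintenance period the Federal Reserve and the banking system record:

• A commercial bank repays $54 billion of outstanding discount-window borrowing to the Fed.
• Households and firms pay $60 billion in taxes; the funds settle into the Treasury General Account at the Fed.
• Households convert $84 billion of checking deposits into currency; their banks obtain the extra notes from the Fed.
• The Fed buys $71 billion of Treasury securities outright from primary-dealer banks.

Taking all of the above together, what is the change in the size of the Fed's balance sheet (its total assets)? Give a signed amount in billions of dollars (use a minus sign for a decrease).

Fed balance sheet:
  Assets:      Securities +$71B, Loans to banks −$54B
  Liabilities: Bank reserves −$127B, Currency in circulation +$84B, Government deposits +$60B
Commercial banking system:
  Assets:      Reserves at CB −$127B, Securities −$71B
  Liabilities: Checkable deposits −$144B, Borrowings from CB −$54B
Change in total Fed assets = +$17 billion.

+$17 billion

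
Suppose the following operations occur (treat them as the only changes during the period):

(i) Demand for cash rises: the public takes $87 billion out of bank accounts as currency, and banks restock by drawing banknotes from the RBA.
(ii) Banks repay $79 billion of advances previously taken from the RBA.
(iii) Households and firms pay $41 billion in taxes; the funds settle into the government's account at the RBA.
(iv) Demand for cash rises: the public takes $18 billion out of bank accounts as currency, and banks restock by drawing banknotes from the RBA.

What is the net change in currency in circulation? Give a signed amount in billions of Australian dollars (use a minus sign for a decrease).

+$105 billion

Currency withdrawal $87 billion: notes leave the central bank → +$87B.
Discount-window repayment $79 billion: no currency enters or leaves circulation → 0.
Government account inflow $41 billion: no currency enters or leaves circulation → 0.
Currency withdrawal $18 billion: notes leave the central bank → +$18B.
Net: 87 + 0 + 0 + 18 = +$105 billion.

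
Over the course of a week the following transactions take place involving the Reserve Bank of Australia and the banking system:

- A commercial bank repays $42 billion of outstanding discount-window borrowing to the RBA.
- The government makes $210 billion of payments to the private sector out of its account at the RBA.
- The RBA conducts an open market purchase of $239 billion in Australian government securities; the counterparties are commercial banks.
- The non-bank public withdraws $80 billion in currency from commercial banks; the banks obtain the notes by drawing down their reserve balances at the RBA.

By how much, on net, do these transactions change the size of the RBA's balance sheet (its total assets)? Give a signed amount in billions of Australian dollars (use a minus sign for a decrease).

RBA balance sheet:
  Assets:      Securities +$239B, Loans to banks −$42B
  Liabilities: Bank reserves +$327B, Currency in circulation +$80B, Government deposits −$210B
Change in total RBA assets = +$197 billion.

+$197 billion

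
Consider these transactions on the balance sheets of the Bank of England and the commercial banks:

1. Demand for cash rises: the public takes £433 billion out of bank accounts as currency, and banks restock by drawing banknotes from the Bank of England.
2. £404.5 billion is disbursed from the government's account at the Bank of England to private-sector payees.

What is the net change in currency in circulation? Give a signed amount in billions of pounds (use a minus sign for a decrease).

Bank of England balance sheet:
  Assets:      no change
  Liabilities: Bank reserves −£28.5B, Currency in circulation +£433B, Government deposits −£404.5B
Commercial banking system:
  Assets:      Reserves at CB −£28.5B
  Liabilities: Checkable deposits −£28.5B
So the change in currency in circulation is +£433 billion.

+£433 billion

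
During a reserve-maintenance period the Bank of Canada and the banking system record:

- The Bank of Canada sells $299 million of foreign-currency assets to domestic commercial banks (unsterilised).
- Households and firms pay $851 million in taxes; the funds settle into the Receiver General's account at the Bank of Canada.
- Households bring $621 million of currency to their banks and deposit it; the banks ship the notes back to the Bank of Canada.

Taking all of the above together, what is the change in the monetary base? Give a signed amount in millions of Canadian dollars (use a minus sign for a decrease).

-$1150 million

FX sale $299 million: Bank of Canada balance sheet contracts → −$299M.
Government account inflow $851 million: reserves shift to a non-base liability → −$851M.
Currency deposit $621 million: just a shift between currency and reserves — both are base money → 0.
Net: −299 − 851 + 0 = -$1150 million.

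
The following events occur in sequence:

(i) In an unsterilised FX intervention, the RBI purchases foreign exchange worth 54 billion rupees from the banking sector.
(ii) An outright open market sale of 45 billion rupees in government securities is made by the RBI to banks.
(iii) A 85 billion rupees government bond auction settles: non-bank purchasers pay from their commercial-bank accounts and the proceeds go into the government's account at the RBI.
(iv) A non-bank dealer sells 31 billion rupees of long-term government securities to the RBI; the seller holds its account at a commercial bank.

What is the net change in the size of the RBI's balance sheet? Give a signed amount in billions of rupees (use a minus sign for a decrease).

+40 billion

FX purchase 54 billion rupees: an RBI asset is acquired → +54B.
OMO sale (to banks) 45 billion rupees: an RBI asset is shed → −45B.
Government account inflow 85 billion rupees: only the composition of liabilities changes → 0.
Asset purchase (from non-banks) 31 billion rupees: an RBI asset is acquired → +31B.
Net: 54 − 45 + 0 + 31 = +40 billion.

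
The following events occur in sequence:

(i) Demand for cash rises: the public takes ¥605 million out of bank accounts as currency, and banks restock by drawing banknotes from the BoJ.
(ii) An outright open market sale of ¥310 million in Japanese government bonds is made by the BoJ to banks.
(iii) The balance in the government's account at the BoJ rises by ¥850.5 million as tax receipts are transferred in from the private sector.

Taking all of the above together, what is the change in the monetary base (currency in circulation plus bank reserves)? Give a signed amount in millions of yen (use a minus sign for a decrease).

Currency withdrawal ¥605 million: just a shift between currency and reserves — both are base money → 0.
OMO sale (to banks) ¥310 million: BoJ balance sheet contracts → −¥310M.
Government account inflow ¥850.5 million: reserves shift to a non-base liability → −¥850.5M.
Net: 0 − 310 − 850.5 = -¥1160.5 million.

-¥1160.5 million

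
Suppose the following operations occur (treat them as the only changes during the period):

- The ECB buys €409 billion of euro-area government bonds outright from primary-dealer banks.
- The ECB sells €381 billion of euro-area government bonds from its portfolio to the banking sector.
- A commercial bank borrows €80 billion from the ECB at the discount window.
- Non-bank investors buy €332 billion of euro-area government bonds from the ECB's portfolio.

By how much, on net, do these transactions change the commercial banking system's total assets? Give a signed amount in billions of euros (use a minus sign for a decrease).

-€252 billion

ECB balance sheet:
  Assets:      Securities −€304B, Loans to banks +€80B
  Liabilities: Bank reserves −€224B
Commercial banking system:
  Assets:      Reserves at CB −€224B, Securities −€28B
  Liabilities: Checkable deposits −€332B, Borrowings from CB +€80B
Change in total bank assets = -€252 billion.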